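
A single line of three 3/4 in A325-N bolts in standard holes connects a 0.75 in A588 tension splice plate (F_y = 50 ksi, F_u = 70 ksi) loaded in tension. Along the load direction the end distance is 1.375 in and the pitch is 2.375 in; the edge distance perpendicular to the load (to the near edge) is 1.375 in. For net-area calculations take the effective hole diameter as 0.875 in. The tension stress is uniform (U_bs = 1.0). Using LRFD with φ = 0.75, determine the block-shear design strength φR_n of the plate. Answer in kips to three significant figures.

Shear plane L_v = 1.375 + 2·2.375 = 6.125 in; A_gv = 6.125 × 0.75 = 4.594 in².
A_nv = (6.125 − 2.5·0.875) × 0.75 = 2.953 in².
A_nt = (1.375 − 0.5·0.875) × 0.75 = 0.7031 in².
0.6 F_u A_nv = 124 kips; 0.6 F_y A_gv = 137.8 kips → shear rupture governs the shear term.
R_n = 124 + 1.0 × 70 × 0.7031 = 173.2 kips.
Design strength φR_n = 0.75 × 173.2 = 130 kips.

130 kips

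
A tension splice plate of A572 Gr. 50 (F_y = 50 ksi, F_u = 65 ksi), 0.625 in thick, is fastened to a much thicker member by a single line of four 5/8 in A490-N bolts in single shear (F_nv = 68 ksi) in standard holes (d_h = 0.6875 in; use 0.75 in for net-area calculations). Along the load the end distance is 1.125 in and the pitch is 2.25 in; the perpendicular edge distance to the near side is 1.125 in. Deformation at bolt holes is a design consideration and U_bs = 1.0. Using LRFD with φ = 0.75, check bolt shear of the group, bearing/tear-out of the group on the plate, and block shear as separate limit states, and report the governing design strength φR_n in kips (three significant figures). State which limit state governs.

62.6 kips (bolt shear governs)

Bolt shear: A_b = π·0.625²/4 = 0.3068 in²; R_n = 68 × 0.3068 × 4 × 1 = 83.45 kips → 0.75 × 83.45 = 62.6 kips.
Bearing: edge l_c = 0.7812, r_n = 38.09 kips; interior l_c = 1.562, r_n = 60.94 kips; R_n = 38.09 + 3·60.94 = 220.9 kips → 166 kips.
Block shear: A_gv = 4.922, A_nv = 3.281, A_nt = 0.4688 in²; R_n = min(0.6F_uA_nv, 0.6F_yA_gv) + U_bs·F_u·A_nt = 158.4 kips → 119 kips.
Bolt shear governs: 62.6 kips.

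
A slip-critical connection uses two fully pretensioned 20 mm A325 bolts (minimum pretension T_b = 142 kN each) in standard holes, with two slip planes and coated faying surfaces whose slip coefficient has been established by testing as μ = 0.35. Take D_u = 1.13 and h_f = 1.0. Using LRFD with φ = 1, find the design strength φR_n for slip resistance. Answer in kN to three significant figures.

225 kN

R_n = μ · D_u · h_f · T_b · n_s · n_b = 0.35 × 1.13 × 1.0 × 142 × 2 × 2 = 224.6 kN.
Design strength φR_n = 1 × 224.6 = 225 kN.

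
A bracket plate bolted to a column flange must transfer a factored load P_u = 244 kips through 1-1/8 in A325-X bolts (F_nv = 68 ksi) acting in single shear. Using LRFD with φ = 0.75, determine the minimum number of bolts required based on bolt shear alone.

A_b = π·1.125²/4 = 0.994 in².
Per-bolt design strength φR_n = 0.75 × 68 × 0.994 × 1 = 50.69 kips.
n ≥ 244 / 50.69 = 4.813 → use 5 bolts.

5 bolts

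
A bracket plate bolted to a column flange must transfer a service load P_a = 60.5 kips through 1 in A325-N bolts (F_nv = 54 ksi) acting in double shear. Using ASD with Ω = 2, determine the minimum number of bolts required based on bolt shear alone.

2 bolts

A_b = π·1²/4 = 0.7854 in².
Per-bolt allowable strength R_n/Ω = 54 × 0.7854 × 2 / 2 = 42.41 kips.
n ≥ 60.5 / 42.41 = 1.426 → use 2 bolts.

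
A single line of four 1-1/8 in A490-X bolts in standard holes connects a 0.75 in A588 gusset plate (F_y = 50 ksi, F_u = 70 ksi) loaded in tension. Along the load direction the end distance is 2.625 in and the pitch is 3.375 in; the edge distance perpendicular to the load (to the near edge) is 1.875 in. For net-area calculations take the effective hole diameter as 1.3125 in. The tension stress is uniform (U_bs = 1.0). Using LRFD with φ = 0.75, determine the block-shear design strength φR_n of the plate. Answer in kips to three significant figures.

241 kips

Shear plane L_v = 2.625 + 3·3.375 = 12.75 in; A_gv = 12.75 × 0.75 = 9.562 in².
A_nv = (12.75 − 3.5·1.3125) × 0.75 = 6.117 in².
A_nt = (1.875 − 0.5·1.3125) × 0.75 = 0.9141 in².
0.6 F_u A_nv = 256.9 kips; 0.6 F_y A_gv = 286.9 kips → shear rupture governs the shear term.
R_n = 256.9 + 1.0 × 70 × 0.9141 = 320.9 kips.
Design strength φR_n = 0.75 × 320.9 = 241 kips.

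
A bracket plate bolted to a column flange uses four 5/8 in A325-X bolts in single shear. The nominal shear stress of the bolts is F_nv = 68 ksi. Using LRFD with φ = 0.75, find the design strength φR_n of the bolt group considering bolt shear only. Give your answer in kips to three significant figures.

62.6 kips

A_b = π × 0.625² / 4 = 0.3068 in².
R_n = F_nv · A_b · n · n_s = 68 × 0.3068 × 4 × 1 = 83.45 kips.
Design strength φR_n = 0.75 × 83.45 = 62.6 kips.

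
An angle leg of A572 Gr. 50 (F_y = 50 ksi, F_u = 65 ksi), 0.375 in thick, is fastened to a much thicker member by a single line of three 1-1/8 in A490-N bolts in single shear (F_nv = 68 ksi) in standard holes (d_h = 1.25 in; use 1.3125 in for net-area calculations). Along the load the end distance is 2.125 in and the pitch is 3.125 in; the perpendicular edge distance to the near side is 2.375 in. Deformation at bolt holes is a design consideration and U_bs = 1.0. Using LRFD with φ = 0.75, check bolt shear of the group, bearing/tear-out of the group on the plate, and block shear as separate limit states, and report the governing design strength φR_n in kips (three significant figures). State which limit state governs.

Bolt shear: A_b = π·1.125²/4 = 0.994 in²; R_n = 68 × 0.994 × 3 × 1 = 202.8 kips → 0.75 × 202.8 = 152 kips.
Bearing: edge l_c = 1.5, r_n = 43.87 kips; interior l_c = 1.875, r_n = 54.84 kips; R_n = 43.87 + 2·54.84 = 153.6 kips → 115 kips.
Block shear: A_gv = 3.141, A_nv = 1.91, A_nt = 0.6445 in²; R_n = min(0.6F_uA_nv, 0.6F_yA_gv) + U_bs·F_u·A_nt = 116.4 kips → 87.3 kips.
Block shear governs: 87.3 kips.

87.3 kips (block shear governs)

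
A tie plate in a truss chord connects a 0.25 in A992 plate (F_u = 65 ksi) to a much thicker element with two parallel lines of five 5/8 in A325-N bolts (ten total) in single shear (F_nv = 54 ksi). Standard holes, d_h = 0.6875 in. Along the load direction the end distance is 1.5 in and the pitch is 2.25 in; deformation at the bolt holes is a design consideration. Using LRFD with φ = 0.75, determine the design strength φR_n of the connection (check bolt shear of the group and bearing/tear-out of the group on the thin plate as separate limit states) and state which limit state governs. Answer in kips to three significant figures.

Bolt shear: A_b = π·0.625²/4 = 0.3068 in²; R_n = 54 × 0.3068 × 10 × 1 = 165.7 kips → 0.75 × 165.7 = 124 kips.
Bearing (1.2 l_c t F_u ≤ 2.4 d t F_u): upper limit = 2.4·0.625·0.25·65 = 24.38 kips.
  Edge l_c = 1.5 − 0.6875/2 = 1.156 → r_n = 22.55 kips; interior l_c = 2.25 − 0.6875 = 1.562 → r_n = 24.38 kips.
  R_n,bearing = 2·22.55 + 8·24.38 = 240.1 kips → 0.75 × 240.1 = 180 kips.
Bolt shear governs: 124 kips.

124 kips (bolt shear governs)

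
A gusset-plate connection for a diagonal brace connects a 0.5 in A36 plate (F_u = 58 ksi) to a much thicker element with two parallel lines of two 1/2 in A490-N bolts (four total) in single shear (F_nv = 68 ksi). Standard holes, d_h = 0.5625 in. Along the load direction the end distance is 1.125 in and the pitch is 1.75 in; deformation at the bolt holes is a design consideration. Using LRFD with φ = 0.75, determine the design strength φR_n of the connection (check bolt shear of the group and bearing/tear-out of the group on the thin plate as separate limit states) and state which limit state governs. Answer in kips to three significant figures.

Bolt shear: A_b = π·0.5²/4 = 0.1963 in²; R_n = 68 × 0.1963 × 4 × 1 = 53.41 kips → 0.75 × 53.41 = 40.1 kips.
Bearing (1.2 l_c t F_u ≤ 2.4 d t F_u): upper limit = 2.4·0.5·0.5·58 = 34.8 kips.
  Edge l_c = 1.125 − 0.5625/2 = 0.8438 → r_n = 29.36 kips; interior l_c = 1.75 − 0.5625 = 1.188 → r_n = 34.8 kips.
  R_n,bearing = 2·29.36 + 2·34.8 = 128.3 kips → 0.75 × 128.3 = 96.2 kips.
Bolt shear governs: 40.1 kips.

40.1 kips (bolt shear governs)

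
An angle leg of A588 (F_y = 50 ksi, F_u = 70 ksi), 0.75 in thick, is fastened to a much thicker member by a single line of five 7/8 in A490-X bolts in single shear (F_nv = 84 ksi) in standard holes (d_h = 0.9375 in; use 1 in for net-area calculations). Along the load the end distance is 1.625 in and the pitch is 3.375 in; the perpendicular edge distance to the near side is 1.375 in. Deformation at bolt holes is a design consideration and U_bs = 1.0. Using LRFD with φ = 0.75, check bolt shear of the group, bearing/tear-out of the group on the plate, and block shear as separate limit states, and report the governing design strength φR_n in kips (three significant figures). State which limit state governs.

Bolt shear: A_b = π·0.875²/4 = 0.6013 in²; R_n = 84 × 0.6013 × 5 × 1 = 252.6 kips → 0.75 × 252.6 = 189 kips.
Bearing: edge l_c = 1.156, r_n = 72.84 kips; interior l_c = 2.438, r_n = 110.3 kips; R_n = 72.84 + 4·110.3 = 513.8 kips → 385 kips.
Block shear: A_gv = 11.34, A_nv = 7.969, A_nt = 0.6562 in²; R_n = min(0.6F_uA_nv, 0.6F_yA_gv) + U_bs·F_u·A_nt = 380.6 kips → 285 kips.
Bolt shear governs: 189 kips.

189 kips (bolt shear governs)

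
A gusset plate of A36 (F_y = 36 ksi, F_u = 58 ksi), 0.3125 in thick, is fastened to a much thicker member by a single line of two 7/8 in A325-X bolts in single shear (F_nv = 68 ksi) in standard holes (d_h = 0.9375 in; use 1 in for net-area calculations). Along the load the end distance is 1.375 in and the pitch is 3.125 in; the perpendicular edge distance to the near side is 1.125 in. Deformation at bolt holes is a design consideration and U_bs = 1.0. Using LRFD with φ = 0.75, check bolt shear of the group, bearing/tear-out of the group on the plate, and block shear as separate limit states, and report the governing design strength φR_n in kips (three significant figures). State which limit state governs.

Bolt shear: A_b = π·0.875²/4 = 0.6013 in²; R_n = 68 × 0.6013 × 2 × 1 = 81.78 kips → 0.75 × 81.78 = 61.3 kips.
Bearing: edge l_c = 0.9062, r_n = 19.71 kips; interior l_c = 2.188, r_n = 38.06 kips; R_n = 19.71 + 1·38.06 = 57.77 kips → 43.3 kips.
Block shear: A_gv = 1.406, A_nv = 0.9375, A_nt = 0.1953 in²; R_n = min(0.6F_uA_nv, 0.6F_yA_gv) + U_bs·F_u·A_nt = 41.7 kips → 31.3 kips.
Block shear governs: 31.3 kips.

31.3 kips (block shear governs)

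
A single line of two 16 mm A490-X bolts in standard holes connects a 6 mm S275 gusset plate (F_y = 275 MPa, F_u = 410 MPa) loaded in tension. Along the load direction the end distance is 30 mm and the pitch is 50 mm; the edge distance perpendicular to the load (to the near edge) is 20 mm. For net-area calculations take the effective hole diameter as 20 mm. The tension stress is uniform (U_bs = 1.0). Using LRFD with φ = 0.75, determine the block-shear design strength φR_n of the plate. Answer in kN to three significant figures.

Shear plane L_v = 30 + 1·50 = 80 mm; A_gv = 80 × 6 = 480 mm².
A_nv = (80 − 1.5·20) × 6 = 300 mm².
A_nt = (20 − 0.5·20) × 6 = 60 mm².
0.6 F_u A_nv = 73.8 kN; 0.6 F_y A_gv = 79.2 kN → shear rupture governs the shear term.
R_n = 73.8 + 1.0 × 410 × 60 / 1000 = 98.4 kN.
Design strength φR_n = 0.75 × 98.4 = 73.8 kN.

73.8 kN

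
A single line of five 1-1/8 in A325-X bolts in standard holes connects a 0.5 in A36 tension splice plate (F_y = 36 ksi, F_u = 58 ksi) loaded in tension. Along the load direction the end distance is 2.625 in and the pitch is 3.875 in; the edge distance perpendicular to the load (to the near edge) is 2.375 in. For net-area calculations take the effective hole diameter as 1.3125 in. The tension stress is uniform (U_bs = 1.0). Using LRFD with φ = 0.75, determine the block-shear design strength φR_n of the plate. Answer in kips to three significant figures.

184 kips

Shear plane L_v = 2.625 + 4·3.875 = 18.12 in; A_gv = 18.12 × 0.5 = 9.062 in².
A_nv = (18.12 − 4.5·1.3125) × 0.5 = 6.109 in².
A_nt = (2.375 − 0.5·1.3125) × 0.5 = 0.8594 in².
0.6 F_u A_nv = 212.6 kips; 0.6 F_y A_gv = 195.7 kips → shear yielding governs the shear term.
R_n = 195.7 + 1.0 × 58 × 0.8594 = 245.6 kips.
Design strength φR_n = 0.75 × 245.6 = 184 kips.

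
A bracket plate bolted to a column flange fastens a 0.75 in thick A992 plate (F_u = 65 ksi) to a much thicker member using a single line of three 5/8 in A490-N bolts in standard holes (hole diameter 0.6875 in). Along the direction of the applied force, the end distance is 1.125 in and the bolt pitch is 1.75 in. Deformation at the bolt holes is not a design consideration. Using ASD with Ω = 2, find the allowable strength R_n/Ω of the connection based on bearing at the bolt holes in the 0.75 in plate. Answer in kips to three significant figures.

106 kips

Per bolt r_n = 1.5 l_c t F_u ≤ 3.0 d t F_u; upper limit = 3.0 × 0.625 × 0.75 × 65 = 91.41 kips.
Edge bolt: l_c = 1.125 − 0.6875/2 = 0.7812 in → 1.5 × 0.7812 × 0.75 × 65 = 57.13 → r_n = 57.13 kips.
Interior bolts: l_c = 1.75 − 0.6875 = 1.062 in → 1.5 × 1.062 × 0.75 × 65 = 77.7 → r_n = 77.7 kips.
R_n = 1 × 57.13 + 2 × 77.7 = 212.5 kips.
Allowable strength R_n/Ω = 212.5 / 2 = 106 kips.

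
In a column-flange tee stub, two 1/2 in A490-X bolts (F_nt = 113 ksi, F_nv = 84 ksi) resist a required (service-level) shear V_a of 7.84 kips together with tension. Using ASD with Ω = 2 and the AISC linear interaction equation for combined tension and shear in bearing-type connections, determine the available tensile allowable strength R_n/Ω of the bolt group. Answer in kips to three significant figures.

18.3 kips

A_b = π·0.5²/4 = 0.1963 in²; f_rv = 7.84 / (2 × 0.1963) = 19.96 ksi.
F'_nt = 1.3 F_nt − (Ω F_nt / F_nv) f_rv = 1.3·113 − (2·113/84)·19.96 = 93.19 ksi, capped at F_nt → F'_nt = 93.19 ksi.
R_n = F'_nt · A_b · n = 93.19 × 0.1963 × 2 = 36.59 kips.
Allowable strength R_n/Ω = 36.59 / 2 = 18.3 kips.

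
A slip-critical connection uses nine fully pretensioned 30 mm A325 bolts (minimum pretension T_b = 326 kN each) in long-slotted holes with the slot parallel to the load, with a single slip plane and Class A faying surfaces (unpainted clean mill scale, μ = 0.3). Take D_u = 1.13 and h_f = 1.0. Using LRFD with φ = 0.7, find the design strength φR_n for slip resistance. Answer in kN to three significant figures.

R_n = μ · D_u · h_f · T_b · n_s · n_b = 0.3 × 1.13 × 1.0 × 326 × 1 × 9 = 994.6 kN.
Design strength φR_n = 0.7 × 994.6 = 696 kN.

696 kN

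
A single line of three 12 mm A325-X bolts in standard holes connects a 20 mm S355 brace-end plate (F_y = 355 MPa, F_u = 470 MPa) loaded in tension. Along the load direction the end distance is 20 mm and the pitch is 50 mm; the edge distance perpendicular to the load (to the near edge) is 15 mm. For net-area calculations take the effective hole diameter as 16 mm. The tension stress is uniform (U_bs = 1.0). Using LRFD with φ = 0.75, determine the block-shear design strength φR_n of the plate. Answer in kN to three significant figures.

Shear plane L_v = 20 + 2·50 = 120 mm; A_gv = 120 × 20 = 2400 mm².
A_nv = (120 − 2.5·16) × 20 = 1600 mm².
A_nt = (15 − 0.5·16) × 20 = 140 mm².
0.6 F_u A_nv = 451.2 kN; 0.6 F_y A_gv = 511.2 kN → shear rupture governs the shear term.
R_n = 451.2 + 1.0 × 470 × 140 / 1000 = 517 kN.
Design strength φR_n = 0.75 × 517 = 388 kN.

388 kN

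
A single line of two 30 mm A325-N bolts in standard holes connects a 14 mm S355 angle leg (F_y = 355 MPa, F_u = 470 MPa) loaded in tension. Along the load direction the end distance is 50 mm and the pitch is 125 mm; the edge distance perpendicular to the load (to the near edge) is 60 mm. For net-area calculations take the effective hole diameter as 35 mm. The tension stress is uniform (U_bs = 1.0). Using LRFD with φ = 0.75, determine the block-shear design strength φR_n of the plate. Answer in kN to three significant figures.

Shear plane L_v = 50 + 1·125 = 175 mm; A_gv = 175 × 14 = 2450 mm².
A_nv = (175 − 1.5·35) × 14 = 1715 mm².
A_nt = (60 − 0.5·35) × 14 = 595 mm².
0.6 F_u A_nv = 483.6 kN; 0.6 F_y A_gv = 521.9 kN → shear rupture governs the shear term.
R_n = 483.6 + 1.0 × 470 × 595 / 1000 = 763.3 kN.
Design strength φR_n = 0.75 × 763.3 = 572 kN.

572 kN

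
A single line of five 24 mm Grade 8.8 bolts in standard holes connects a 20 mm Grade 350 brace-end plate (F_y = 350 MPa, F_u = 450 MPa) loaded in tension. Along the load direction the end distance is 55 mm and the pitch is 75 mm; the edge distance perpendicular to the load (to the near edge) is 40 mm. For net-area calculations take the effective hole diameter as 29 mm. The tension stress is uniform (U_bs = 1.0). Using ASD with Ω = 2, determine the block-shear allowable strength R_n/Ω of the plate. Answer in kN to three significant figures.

721 kN

Shear plane L_v = 55 + 4·75 = 355 mm; A_gv = 355 × 20 = 7100 mm².
A_nv = (355 − 4.5·29) × 20 = 4490 mm².
A_nt = (40 − 0.5·29) × 20 = 510 mm².
0.6 F_u A_nv = 1212 kN; 0.6 F_y A_gv = 1491 kN → shear rupture governs the shear term.
R_n = 1212 + 1.0 × 450 × 510 / 1000 = 1442 kN.
Allowable strength R_n/Ω = 1442 / 2 = 721 kN.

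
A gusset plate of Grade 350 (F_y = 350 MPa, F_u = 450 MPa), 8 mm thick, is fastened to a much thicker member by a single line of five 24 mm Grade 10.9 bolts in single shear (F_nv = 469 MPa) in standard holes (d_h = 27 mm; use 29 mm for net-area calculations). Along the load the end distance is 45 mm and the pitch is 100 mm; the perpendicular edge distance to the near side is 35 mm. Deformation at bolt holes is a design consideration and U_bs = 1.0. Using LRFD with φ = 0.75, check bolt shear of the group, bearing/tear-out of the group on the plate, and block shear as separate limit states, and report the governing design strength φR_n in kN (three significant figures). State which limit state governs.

Bolt shear: A_b = π·24²/4 = 452.4 mm²; R_n = 469 × 452.4 × 5 × 1 / 1000 = 1061 kN → 0.75 × 1061 = 796 kN.
Bearing: edge l_c = 31.5, r_n = 136.1 kN; interior l_c = 73, r_n = 207.4 kN; R_n = 136.1 + 4·207.4 = 965.5 kN → 724 kN.
Block shear: A_gv = 3560, A_nv = 2516, A_nt = 164 mm²; R_n = min(0.6F_uA_nv, 0.6F_yA_gv) + U_bs·F_u·A_nt = 753.1 kN → 565 kN.
Block shear governs: 565 kN.

565 kN (block shear governs)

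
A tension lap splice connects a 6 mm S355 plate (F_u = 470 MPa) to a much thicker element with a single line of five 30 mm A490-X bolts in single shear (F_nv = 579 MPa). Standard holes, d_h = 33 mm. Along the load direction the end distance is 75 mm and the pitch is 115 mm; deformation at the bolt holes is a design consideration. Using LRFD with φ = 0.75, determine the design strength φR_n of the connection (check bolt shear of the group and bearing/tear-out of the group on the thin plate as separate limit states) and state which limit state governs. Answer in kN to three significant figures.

Bolt shear: A_b = π·30²/4 = 706.9 mm²; R_n = 579 × 706.9 × 5 × 1 / 1000 = 2046 kN → 0.75 × 2046 = 1530 kN.
Bearing (1.2 l_c t F_u ≤ 2.4 d t F_u): upper limit = 2.4·30·6·470 / 1000 = 203 kN.
  Edge l_c = 75 − 33/2 = 58.5 → r_n = 198 kN; interior l_c = 115 − 33 = 82 → r_n = 203 kN.
  R_n,bearing = 1·198 + 4·203 = 1010 kN → 0.75 × 1010 = 758 kN.
Bearing governs: 758 kN.

758 kN (bearing governs)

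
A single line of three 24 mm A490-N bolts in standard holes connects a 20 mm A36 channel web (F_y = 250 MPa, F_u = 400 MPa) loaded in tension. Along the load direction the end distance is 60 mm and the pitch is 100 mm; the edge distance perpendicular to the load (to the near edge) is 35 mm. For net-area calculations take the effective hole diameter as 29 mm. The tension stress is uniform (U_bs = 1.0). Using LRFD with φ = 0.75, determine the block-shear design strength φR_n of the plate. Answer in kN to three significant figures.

708 kN

Shear plane L_v = 60 + 2·100 = 260 mm; A_gv = 260 × 20 = 5200 mm².
A_nv = (260 − 2.5·29) × 20 = 3750 mm².
A_nt = (35 − 0.5·29) × 20 = 410 mm².
0.6 F_u A_nv = 900 kN; 0.6 F_y A_gv = 780 kN → shear yielding governs the shear term.
R_n = 780 + 1.0 × 400 × 410 / 1000 = 944 kN.
Design strength φR_n = 0.75 × 944 = 708 kN.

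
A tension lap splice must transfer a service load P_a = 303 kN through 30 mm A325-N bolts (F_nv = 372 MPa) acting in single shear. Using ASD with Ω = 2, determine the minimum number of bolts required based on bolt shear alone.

3 bolts

A_b = π·30²/4 = 706.9 mm².
Per-bolt allowable strength R_n/Ω = 372 × 706.9 × 1 / 1000 / 2 = 131.5 kN.
n ≥ 303 / 131.5 = 2.305 → use 3 bolts.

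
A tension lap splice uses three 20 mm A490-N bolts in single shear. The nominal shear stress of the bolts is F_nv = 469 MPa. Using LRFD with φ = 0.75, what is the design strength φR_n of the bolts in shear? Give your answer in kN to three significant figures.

A_b = π × 20² / 4 = 314.2 mm².
R_n = F_nv · A_b · n · n_s = 469 × 314.2 × 3 × 1 / 1000 = 442 kN.
Design strength φR_n = 0.75 × 442 = 332 kN.

332 kN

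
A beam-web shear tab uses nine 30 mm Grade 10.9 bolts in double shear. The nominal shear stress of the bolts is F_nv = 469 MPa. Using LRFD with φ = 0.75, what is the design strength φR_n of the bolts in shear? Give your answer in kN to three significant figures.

A_b = π × 30² / 4 = 706.9 mm².
R_n = F_nv · A_b · n · n_s = 469 × 706.9 × 9 × 2 / 1000 = 5967 kN.
Design strength φR_n = 0.75 × 5967 = 4480 kN.

4480 kN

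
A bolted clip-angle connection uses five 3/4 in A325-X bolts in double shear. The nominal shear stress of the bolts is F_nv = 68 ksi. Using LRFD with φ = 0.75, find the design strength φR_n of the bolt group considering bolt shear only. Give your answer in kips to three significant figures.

225 kips

A_b = π × 0.75² / 4 = 0.4418 in².
R_n = F_nv · A_b · n · n_s = 68 × 0.4418 × 5 × 2 = 300.4 kips.
Design strength φR_n = 0.75 × 300.4 = 225 kips.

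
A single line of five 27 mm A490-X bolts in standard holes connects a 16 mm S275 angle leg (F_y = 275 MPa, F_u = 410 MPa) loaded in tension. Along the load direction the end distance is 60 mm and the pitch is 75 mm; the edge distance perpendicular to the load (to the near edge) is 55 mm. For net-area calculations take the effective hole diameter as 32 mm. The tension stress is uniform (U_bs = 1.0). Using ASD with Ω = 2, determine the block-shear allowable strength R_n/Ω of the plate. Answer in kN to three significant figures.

Shear plane L_v = 60 + 4·75 = 360 mm; A_gv = 360 × 16 = 5760 mm².
A_nv = (360 − 4.5·32) × 16 = 3456 mm².
A_nt = (55 − 0.5·32) × 16 = 624 mm².
0.6 F_u A_nv = 850.2 kN; 0.6 F_y A_gv = 950.4 kN → shear rupture governs the shear term.
R_n = 850.2 + 1.0 × 410 × 624 / 1000 = 1106 kN.
Allowable strength R_n/Ω = 1106 / 2 = 553 kN.

553 kN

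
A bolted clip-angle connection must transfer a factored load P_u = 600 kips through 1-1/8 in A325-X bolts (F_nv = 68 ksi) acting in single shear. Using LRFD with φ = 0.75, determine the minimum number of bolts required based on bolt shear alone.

12 bolts

A_b = π·1.125²/4 = 0.994 in².
Per-bolt design strength φR_n = 0.75 × 68 × 0.994 × 1 = 50.69 kips.
n ≥ 600 / 50.69 = 11.84 → use 12 bolts.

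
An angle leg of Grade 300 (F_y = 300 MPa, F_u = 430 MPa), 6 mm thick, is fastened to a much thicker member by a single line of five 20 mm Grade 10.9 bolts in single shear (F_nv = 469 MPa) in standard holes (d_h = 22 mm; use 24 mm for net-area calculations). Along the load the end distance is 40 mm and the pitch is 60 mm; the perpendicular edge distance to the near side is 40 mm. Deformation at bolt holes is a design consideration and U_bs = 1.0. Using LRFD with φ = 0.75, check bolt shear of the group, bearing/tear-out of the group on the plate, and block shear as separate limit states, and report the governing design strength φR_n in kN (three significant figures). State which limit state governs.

254 kN (block shear governs)

Bolt shear: A_b = π·20²/4 = 314.2 mm²; R_n = 469 × 314.2 × 5 × 1 / 1000 = 736.7 kN → 0.75 × 736.7 = 553 kN.
Bearing: edge l_c = 29, r_n = 89.78 kN; interior l_c = 38, r_n = 117.6 kN; R_n = 89.78 + 4·117.6 = 560.4 kN → 420 kN.
Block shear: A_gv = 1680, A_nv = 1032, A_nt = 168 mm²; R_n = min(0.6F_uA_nv, 0.6F_yA_gv) + U_bs·F_u·A_nt = 338.5 kN → 254 kN.
Block shear governs: 254 kN.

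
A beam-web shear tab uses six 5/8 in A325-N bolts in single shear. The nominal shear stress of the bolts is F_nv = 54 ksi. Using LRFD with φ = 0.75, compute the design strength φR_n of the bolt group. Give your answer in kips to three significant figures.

74.6 kips

A_b = π × 0.625² / 4 = 0.3068 in².
R_n = F_nv · A_b · n · n_s = 54 × 0.3068 × 6 × 1 = 99.4 kips.
Design strength φR_n = 0.75 × 99.4 = 74.6 kips.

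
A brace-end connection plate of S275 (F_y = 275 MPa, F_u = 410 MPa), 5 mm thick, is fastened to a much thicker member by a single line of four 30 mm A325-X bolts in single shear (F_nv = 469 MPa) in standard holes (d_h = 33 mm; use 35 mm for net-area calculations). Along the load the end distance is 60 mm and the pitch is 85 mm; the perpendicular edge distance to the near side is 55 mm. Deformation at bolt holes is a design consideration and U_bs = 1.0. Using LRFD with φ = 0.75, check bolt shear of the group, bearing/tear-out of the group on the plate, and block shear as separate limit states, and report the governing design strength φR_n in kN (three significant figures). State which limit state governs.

Bolt shear: A_b = π·30²/4 = 706.9 mm²; R_n = 469 × 706.9 × 4 × 1 / 1000 = 1326 kN → 0.75 × 1326 = 995 kN.
Bearing: edge l_c = 43.5, r_n = 107 kN; interior l_c = 52, r_n = 127.9 kN; R_n = 107 + 3·127.9 = 490.8 kN → 368 kN.
Block shear: A_gv = 1575, A_nv = 962.5, A_nt = 187.5 mm²; R_n = min(0.6F_uA_nv, 0.6F_yA_gv) + U_bs·F_u·A_nt = 313.7 kN → 235 kN.
Block shear governs: 235 kN.

235 kN (block shear governs)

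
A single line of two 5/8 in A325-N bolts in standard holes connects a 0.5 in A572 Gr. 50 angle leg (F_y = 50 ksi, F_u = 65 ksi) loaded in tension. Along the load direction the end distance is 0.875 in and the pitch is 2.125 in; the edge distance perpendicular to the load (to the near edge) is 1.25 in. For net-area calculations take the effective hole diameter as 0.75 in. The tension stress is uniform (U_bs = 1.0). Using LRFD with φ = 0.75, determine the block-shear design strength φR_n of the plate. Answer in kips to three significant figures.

48.8 kips

Shear plane L_v = 0.875 + 1·2.125 = 3 in; A_gv = 3 × 0.5 = 1.5 in².
A_nv = (3 − 1.5·0.75) × 0.5 = 0.9375 in².
A_nt = (1.25 − 0.5·0.75) × 0.5 = 0.4375 in².
0.6 F_u A_nv = 36.56 kips; 0.6 F_y A_gv = 45 kips → shear rupture governs the shear term.
R_n = 36.56 + 1.0 × 65 × 0.4375 = 65 kips.
Design strength φR_n = 0.75 × 65 = 48.8 kips.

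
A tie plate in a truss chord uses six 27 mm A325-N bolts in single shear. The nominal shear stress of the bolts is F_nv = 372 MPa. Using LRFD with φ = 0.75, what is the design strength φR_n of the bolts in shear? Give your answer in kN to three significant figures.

958 kN

A_b = π × 27² / 4 = 572.6 mm².
R_n = F_nv · A_b · n · n_s = 372 × 572.6 × 6 × 1 / 1000 = 1278 kN.
Design strength φR_n = 0.75 × 1278 = 958 kN.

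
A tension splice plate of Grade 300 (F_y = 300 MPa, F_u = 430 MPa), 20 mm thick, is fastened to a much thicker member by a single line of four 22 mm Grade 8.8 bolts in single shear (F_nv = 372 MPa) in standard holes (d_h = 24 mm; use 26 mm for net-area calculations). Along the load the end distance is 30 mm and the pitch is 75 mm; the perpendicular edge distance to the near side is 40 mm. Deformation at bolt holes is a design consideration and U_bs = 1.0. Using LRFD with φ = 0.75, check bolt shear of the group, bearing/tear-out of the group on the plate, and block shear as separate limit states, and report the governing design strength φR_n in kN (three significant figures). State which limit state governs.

Bolt shear: A_b = π·22²/4 = 380.1 mm²; R_n = 372 × 380.1 × 4 × 1 / 1000 = 565.6 kN → 0.75 × 565.6 = 424 kN.
Bearing: edge l_c = 18, r_n = 185.8 kN; interior l_c = 51, r_n = 454.1 kN; R_n = 185.8 + 3·454.1 = 1548 kN → 1160 kN.
Block shear: A_gv = 5100, A_nv = 3280, A_nt = 540 mm²; R_n = min(0.6F_uA_nv, 0.6F_yA_gv) + U_bs·F_u·A_nt = 1078 kN → 809 kN.
Bolt shear governs: 424 kN.

424 kN (bolt shear governs)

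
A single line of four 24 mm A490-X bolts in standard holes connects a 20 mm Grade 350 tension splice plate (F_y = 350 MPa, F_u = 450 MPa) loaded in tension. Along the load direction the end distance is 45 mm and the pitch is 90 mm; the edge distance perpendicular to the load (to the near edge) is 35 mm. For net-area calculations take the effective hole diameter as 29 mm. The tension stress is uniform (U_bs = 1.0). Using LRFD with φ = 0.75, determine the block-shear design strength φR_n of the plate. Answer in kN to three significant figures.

Shear plane L_v = 45 + 3·90 = 315 mm; A_gv = 315 × 20 = 6300 mm².
A_nv = (315 − 3.5·29) × 20 = 4270 mm².
A_nt = (35 − 0.5·29) × 20 = 410 mm².
0.6 F_u A_nv = 1153 kN; 0.6 F_y A_gv = 1323 kN → shear rupture governs the shear term.
R_n = 1153 + 1.0 × 450 × 410 / 1000 = 1337 kN.
Design strength φR_n = 0.75 × 1337 = 1000 kN.

1000 kN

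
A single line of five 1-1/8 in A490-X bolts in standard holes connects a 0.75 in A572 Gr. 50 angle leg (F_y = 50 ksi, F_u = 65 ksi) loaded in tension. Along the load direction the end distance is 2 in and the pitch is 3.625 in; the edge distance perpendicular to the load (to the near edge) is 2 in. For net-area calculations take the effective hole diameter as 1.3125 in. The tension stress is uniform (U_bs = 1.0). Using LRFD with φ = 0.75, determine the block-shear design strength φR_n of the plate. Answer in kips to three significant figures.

Shear plane L_v = 2 + 4·3.625 = 16.5 in; A_gv = 16.5 × 0.75 = 12.38 in².
A_nv = (16.5 − 4.5·1.3125) × 0.75 = 7.945 in².
A_nt = (2 − 0.5·1.3125) × 0.75 = 1.008 in².
0.6 F_u A_nv = 309.9 kips; 0.6 F_y A_gv = 371.2 kips → shear rupture governs the shear term.
R_n = 309.9 + 1.0 × 65 × 1.008 = 375.4 kips.
Design strength φR_n = 0.75 × 375.4 = 282 kips.

282 kips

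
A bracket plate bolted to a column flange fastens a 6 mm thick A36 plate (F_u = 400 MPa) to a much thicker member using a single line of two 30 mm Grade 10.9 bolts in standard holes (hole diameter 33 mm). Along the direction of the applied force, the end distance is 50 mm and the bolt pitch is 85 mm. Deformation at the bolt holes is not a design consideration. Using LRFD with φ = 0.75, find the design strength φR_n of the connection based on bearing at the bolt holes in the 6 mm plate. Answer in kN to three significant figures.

231 kN

Per bolt r_n = 1.5 l_c t F_u ≤ 3.0 d t F_u; upper limit = 3.0 × 30 × 6 × 400 / 1000 = 216 kN.
Edge bolt: l_c = 50 − 33/2 = 33.5 mm → 1.5 × 33.5 × 6 × 400 / 1000 = 120.6 → r_n = 120.6 kN.
Interior bolts: l_c = 85 − 33 = 52 mm → 1.5 × 52 × 6 × 400 / 1000 = 187.2 → r_n = 187.2 kN.
R_n = 1 × 120.6 + 1 × 187.2 = 307.8 kN.
Design strength φR_n = 0.75 × 307.8 = 231 kN.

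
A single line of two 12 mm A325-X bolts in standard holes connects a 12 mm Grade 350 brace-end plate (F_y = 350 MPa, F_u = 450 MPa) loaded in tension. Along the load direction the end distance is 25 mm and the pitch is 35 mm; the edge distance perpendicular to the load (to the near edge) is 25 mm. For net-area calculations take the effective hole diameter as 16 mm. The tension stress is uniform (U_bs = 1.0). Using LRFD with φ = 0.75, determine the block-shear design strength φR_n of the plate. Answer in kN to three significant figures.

Shear plane L_v = 25 + 1·35 = 60 mm; A_gv = 60 × 12 = 720 mm².
A_nv = (60 − 1.5·16) × 12 = 432 mm².
A_nt = (25 − 0.5·16) × 12 = 204 mm².
0.6 F_u A_nv = 116.6 kN; 0.6 F_y A_gv = 151.2 kN → shear rupture governs the shear term.
R_n = 116.6 + 1.0 × 450 × 204 / 1000 = 208.4 kN.
Design strength φR_n = 0.75 × 208.4 = 156 kN.

156 kN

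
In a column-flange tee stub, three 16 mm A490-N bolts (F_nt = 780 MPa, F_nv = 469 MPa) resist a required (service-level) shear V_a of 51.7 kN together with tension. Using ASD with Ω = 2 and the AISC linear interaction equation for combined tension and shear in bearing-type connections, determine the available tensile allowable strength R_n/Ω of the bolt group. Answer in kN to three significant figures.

A_b = π·16²/4 = 201.1 mm²; f_rv = 51.7 × 1000 / (3 × 201.1) = 85.71 MPa.
F'_nt = 1.3 F_nt − (Ω F_nt / F_nv) f_rv = 1.3·780 − (2·780/469)·85.71 = 728.9 MPa, capped at F_nt → F'_nt = 728.9 MPa.
R_n = F'_nt · A_b · n = 728.9 × 201.1 × 3 / 1000 = 439.7 kN.
Allowable strength R_n/Ω = 439.7 / 2 = 220 kN.

220 kN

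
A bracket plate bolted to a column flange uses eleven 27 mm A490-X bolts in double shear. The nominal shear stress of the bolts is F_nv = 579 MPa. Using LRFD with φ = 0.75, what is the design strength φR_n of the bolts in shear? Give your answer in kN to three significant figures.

5470 kN

A_b = π × 27² / 4 = 572.6 mm².
R_n = F_nv · A_b · n · n_s = 579 × 572.6 × 11 × 2 / 1000 = 7293 kN.
Design strength φR_n = 0.75 × 7293 = 5470 kN.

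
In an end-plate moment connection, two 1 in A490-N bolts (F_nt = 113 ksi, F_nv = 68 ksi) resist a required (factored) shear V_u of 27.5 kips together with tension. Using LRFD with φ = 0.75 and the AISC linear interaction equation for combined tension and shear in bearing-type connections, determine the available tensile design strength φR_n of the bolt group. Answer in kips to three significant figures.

127 kips

A_b = π·1²/4 = 0.7854 in²; f_rv = 27.5 / (2 × 0.7854) = 17.51 ksi.
F'_nt = 1.3 F_nt − (F_nt / φF_nv) f_rv = 1.3·113 − (113/(0.75·68))·17.51 = 108.1 ksi, capped at F_nt → F'_nt = 108.1 ksi.
R_n = F'_nt · A_b · n = 108.1 × 0.7854 × 2 = 169.8 kips.
Design strength φR_n = 0.75 × 169.8 = 127 kips.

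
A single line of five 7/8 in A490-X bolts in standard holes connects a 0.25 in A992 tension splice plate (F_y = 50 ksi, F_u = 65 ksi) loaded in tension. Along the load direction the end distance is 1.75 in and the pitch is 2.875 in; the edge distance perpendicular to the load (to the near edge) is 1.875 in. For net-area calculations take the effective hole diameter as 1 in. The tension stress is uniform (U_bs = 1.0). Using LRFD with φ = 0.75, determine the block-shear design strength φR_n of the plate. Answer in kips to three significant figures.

Shear plane L_v = 1.75 + 4·2.875 = 13.25 in; A_gv = 13.25 × 0.25 = 3.312 in².
A_nv = (13.25 − 4.5·1) × 0.25 = 2.188 in².
A_nt = (1.875 − 0.5·1) × 0.25 = 0.3438 in².
0.6 F_u A_nv = 85.31 kips; 0.6 F_y A_gv = 99.38 kips → shear rupture governs the shear term.
R_n = 85.31 + 1.0 × 65 × 0.3438 = 107.7 kips.
Design strength φR_n = 0.75 × 107.7 = 80.7 kips.

80.7 kips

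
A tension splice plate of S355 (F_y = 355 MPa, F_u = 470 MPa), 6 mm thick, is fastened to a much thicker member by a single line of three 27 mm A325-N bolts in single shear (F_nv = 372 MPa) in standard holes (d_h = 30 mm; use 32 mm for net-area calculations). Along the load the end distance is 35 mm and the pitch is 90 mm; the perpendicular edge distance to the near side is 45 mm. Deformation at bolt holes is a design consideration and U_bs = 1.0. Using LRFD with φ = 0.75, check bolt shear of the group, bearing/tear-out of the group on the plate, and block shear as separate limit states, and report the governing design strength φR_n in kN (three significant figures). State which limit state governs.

Bolt shear: A_b = π·27²/4 = 572.6 mm²; R_n = 372 × 572.6 × 3 × 1 / 1000 = 639 kN → 0.75 × 639 = 479 kN.
Bearing: edge l_c = 20, r_n = 67.68 kN; interior l_c = 60, r_n = 182.7 kN; R_n = 67.68 + 2·182.7 = 433.2 kN → 325 kN.
Block shear: A_gv = 1290, A_nv = 810, A_nt = 174 mm²; R_n = min(0.6F_uA_nv, 0.6F_yA_gv) + U_bs·F_u·A_nt = 310.2 kN → 233 kN.
Block shear governs: 233 kN.

233 kN (block shear governs)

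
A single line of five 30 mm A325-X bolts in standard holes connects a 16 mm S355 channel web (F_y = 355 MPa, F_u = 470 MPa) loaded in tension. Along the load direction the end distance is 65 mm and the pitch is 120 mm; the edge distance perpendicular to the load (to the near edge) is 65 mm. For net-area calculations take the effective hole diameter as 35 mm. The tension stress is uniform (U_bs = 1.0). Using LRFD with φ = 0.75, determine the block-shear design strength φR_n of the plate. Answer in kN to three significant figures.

1580 kN

Shear plane L_v = 65 + 4·120 = 545 mm; A_gv = 545 × 16 = 8720 mm².
A_nv = (545 − 4.5·35) × 16 = 6200 mm².
A_nt = (65 − 0.5·35) × 16 = 760 mm².
0.6 F_u A_nv = 1748 kN; 0.6 F_y A_gv = 1857 kN → shear rupture governs the shear term.
R_n = 1748 + 1.0 × 470 × 760 / 1000 = 2106 kN.
Design strength φR_n = 0.75 × 2106 = 1580 kN.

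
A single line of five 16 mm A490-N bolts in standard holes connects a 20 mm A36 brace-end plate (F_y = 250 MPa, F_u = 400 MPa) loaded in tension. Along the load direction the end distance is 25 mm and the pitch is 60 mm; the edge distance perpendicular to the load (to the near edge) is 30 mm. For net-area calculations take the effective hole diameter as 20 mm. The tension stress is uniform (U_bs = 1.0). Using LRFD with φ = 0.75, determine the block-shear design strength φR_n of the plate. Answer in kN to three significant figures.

Shear plane L_v = 25 + 4·60 = 265 mm; A_gv = 265 × 20 = 5300 mm².
A_nv = (265 − 4.5·20) × 20 = 3500 mm².
A_nt = (30 − 0.5·20) × 20 = 400 mm².
0.6 F_u A_nv = 840 kN; 0.6 F_y A_gv = 795 kN → shear yielding governs the shear term.
R_n = 795 + 1.0 × 400 × 400 / 1000 = 955 kN.
Design strength φR_n = 0.75 × 955 = 716 kN.

716 kN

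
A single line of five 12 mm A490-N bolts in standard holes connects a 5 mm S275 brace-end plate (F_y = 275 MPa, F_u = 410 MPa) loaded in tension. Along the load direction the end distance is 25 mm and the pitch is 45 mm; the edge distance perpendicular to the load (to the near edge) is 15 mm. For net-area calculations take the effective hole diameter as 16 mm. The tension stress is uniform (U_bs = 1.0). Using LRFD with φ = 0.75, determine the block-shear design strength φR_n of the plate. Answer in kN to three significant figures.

133 kN

Shear plane L_v = 25 + 4·45 = 205 mm; A_gv = 205 × 5 = 1025 mm².
A_nv = (205 − 4.5·16) × 5 = 665 mm².
A_nt = (15 − 0.5·16) × 5 = 35 mm².
0.6 F_u A_nv = 163.6 kN; 0.6 F_y A_gv = 169.1 kN → shear rupture governs the shear term.
R_n = 163.6 + 1.0 × 410 × 35 / 1000 = 177.9 kN.
Design strength φR_n = 0.75 × 177.9 = 133 kN.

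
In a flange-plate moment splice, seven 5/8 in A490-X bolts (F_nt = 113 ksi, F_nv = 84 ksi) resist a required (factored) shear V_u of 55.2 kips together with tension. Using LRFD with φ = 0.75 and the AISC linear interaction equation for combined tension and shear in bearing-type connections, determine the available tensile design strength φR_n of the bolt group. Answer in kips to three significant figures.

A_b = π·0.625²/4 = 0.3068 in²; f_rv = 55.2 / (7 × 0.3068) = 25.7 ksi.
F'_nt = 1.3 F_nt − (F_nt / φF_nv) f_rv = 1.3·113 − (113/(0.75·84))·25.7 = 100.8 ksi, capped at F_nt → F'_nt = 100.8 ksi.
R_n = F'_nt · A_b · n = 100.8 × 0.3068 × 7 = 216.5 kips.
Design strength φR_n = 0.75 × 216.5 = 162 kips.

162 kips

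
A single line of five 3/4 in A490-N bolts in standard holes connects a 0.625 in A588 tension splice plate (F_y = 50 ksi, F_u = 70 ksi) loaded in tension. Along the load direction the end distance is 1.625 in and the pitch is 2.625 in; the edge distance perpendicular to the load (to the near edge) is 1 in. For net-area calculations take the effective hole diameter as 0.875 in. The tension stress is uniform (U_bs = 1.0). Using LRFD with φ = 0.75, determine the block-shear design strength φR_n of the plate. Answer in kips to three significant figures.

Shear plane L_v = 1.625 + 4·2.625 = 12.12 in; A_gv = 12.12 × 0.625 = 7.578 in².
A_nv = (12.12 − 4.5·0.875) × 0.625 = 5.117 in².
A_nt = (1 − 0.5·0.875) × 0.625 = 0.3516 in².
0.6 F_u A_nv = 214.9 kips; 0.6 F_y A_gv = 227.3 kips → shear rupture governs the shear term.
R_n = 214.9 + 1.0 × 70 × 0.3516 = 239.5 kips.
Design strength φR_n = 0.75 × 239.5 = 180 kips.

180 kips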